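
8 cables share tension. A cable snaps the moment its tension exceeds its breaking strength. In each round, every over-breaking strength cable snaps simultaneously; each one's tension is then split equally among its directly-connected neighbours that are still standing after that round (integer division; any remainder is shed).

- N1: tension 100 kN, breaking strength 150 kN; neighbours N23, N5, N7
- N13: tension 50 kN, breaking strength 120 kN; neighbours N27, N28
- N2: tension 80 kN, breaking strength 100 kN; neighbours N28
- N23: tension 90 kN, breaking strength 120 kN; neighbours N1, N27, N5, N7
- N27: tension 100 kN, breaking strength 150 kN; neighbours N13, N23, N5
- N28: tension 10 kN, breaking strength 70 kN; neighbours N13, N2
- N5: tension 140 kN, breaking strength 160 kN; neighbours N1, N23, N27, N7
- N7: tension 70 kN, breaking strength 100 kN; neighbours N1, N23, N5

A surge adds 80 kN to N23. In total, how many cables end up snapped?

8

Round 1 — N23 at 170 > 120. N23 snaps.
  N23 sheds 170 kN to N1, N27, N5, N7: 42 each (2 lost).
    N1: 100+42 = 142 ≤ 150
    N27: 100+42 = 142 ≤ 150
    N5: 140+42 = 182 > 160
    N7: 70+42 = 112 > 100
Round 2 — N5, N7 snap.
  N5 sheds 182 kN to N1, N27: 91 each.
    N1: 142+91 = 233 > 150
    N27: 142+91 = 233 > 150
  N7 sheds 112 kN to N1: 112 each.
    N1: 233+112 = 345 > 150
Round 3 — N1, N27 snap.
  N1 sheds 345 kN: no online neighbours, lost.
  N27 sheds 233 kN to N13: 233 each.
    N13: 50+233 = 283 > 120
Round 4 — N13 snaps.
  N13 sheds 283 kN to N28: 283 each.
    N28: 10+283 = 293 > 70
Round 5 — N28 snaps.
  N28 sheds 293 kN to N2: 293 each.
    N2: 80+293 = 373 > 100
Round 6 — N2 snaps.
  N2 sheds 373 kN: no online neighbours, lost.
No further breaks.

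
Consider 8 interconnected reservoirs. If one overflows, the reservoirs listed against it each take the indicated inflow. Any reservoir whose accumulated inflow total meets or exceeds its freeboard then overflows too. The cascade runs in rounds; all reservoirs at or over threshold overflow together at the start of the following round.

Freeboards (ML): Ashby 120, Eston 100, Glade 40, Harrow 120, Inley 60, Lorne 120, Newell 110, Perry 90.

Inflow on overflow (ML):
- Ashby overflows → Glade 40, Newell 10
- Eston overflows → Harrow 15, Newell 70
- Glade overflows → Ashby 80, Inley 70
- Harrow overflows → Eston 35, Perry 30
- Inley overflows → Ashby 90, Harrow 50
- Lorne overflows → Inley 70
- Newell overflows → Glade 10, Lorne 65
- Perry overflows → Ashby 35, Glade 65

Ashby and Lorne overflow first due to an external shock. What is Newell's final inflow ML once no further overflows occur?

Round 1 — Ashby, Lorne overflow (initial).
  Glade: +40 → 40 ≥ 40
  Inley: +70 → 70 ≥ 60
  Newell: +10 → 10 < 110
Round 2 — Glade, Inley overflow.
  Harrow: +50 → 50 < 120
No further overflows.

10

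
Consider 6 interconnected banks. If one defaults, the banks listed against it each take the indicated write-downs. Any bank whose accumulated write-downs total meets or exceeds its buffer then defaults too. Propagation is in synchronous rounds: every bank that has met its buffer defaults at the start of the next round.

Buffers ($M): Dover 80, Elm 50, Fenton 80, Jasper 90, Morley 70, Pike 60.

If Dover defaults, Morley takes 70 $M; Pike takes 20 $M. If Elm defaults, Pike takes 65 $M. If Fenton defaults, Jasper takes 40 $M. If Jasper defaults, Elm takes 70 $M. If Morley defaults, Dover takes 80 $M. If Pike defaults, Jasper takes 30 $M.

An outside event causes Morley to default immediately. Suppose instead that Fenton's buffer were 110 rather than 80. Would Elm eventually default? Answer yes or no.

no

With Fenton's buffer at 110:
Round 1 — Morley defaults (initial).
  Dover: +80 → 80 ≥ 80
Round 2 — Dover defaults.
  Pike: +20 → 20 < 60
No further defaults.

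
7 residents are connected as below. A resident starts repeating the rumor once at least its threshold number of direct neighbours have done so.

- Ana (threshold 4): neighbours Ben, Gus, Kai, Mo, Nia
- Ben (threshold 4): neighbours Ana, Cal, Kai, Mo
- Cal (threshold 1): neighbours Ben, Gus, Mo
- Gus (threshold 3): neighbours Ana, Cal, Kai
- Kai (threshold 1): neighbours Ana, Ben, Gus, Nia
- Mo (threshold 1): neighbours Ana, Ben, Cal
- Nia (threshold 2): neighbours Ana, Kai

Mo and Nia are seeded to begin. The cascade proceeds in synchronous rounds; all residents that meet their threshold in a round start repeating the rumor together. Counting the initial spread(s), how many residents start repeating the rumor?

4

Round 1 — Mo, Nia start repeating the rumor (initial).
Round 2 — checking thresholds:
  Ana: 2 of 5 neighbours < 4, below threshold.
  Ben: 1 of 4 neighbours < 4, below threshold.
  Cal: 1 of 3 neighbours ≥ 1, starts repeating the rumor.
  Kai: 1 of 4 neighbours ≥ 1, starts repeating the rumor.
Round 3 — no new spreads; cascade stops.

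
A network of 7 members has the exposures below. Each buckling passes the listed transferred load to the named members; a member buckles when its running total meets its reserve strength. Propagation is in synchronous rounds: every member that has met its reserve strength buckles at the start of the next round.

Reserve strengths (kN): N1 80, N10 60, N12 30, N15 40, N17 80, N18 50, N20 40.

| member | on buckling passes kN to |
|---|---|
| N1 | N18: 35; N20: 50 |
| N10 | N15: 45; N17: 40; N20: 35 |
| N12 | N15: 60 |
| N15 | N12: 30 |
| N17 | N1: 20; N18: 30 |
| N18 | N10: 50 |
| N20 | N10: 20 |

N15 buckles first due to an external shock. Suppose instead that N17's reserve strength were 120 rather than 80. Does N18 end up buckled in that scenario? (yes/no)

no

With N17's reserve strength at 120:
Round 1 — N15 buckles (initial).
  N12: +30 → 30 ≥ 30
Round 2 — N12 buckles.
No further bucklings.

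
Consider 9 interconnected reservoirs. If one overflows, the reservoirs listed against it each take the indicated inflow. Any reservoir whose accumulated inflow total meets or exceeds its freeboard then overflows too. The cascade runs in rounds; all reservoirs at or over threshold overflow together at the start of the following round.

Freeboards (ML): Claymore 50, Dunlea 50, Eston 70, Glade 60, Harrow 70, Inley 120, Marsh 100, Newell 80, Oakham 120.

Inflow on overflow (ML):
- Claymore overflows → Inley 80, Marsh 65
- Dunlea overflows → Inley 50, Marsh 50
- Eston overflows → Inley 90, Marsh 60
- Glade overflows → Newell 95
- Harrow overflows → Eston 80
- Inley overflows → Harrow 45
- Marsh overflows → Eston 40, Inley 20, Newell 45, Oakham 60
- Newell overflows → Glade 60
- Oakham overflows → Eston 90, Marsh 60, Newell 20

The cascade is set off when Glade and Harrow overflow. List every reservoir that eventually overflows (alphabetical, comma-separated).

Round 1 — Glade, Harrow overflow (initial).
  Eston: +80 → 80 ≥ 70
  Newell: +95 → 95 ≥ 80
Round 2 — Eston, Newell overflow.
  Inley: +90 → 90 < 120
  Marsh: +60 → 60 < 100
No further overflows.

Eston, Glade, Harrow, Newell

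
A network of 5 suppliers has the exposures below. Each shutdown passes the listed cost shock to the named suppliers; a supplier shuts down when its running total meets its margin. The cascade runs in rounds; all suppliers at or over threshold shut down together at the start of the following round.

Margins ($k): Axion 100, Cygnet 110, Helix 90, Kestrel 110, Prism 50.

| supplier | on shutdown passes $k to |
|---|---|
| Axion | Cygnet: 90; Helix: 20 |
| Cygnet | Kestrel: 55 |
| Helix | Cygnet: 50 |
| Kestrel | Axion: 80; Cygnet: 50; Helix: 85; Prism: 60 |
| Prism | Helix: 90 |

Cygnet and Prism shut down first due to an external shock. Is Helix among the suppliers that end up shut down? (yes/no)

Round 1 — Cygnet, Prism shut down (initial).
  Helix: +90 → 90 ≥ 90
  Kestrel: +55 → 55 < 110
Round 2 — Helix shuts down.
No further shutdowns.

yes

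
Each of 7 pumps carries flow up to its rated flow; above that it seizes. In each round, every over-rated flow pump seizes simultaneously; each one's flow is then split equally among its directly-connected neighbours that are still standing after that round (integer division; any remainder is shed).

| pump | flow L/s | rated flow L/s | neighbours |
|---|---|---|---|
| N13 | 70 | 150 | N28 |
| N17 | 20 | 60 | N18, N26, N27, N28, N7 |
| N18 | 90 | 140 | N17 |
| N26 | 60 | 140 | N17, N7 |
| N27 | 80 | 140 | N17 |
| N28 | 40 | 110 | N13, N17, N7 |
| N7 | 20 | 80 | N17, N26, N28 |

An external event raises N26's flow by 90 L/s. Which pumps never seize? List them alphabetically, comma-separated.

Round 1 — N26 at 150 > 140. N26 seizes.
  N26 sheds 150 L/s to N17, N7: 75 each.
    N17: 20+75 = 95 > 60
    N7: 20+75 = 95 > 80
Round 2 — N17, N7 seize.
  N17 sheds 95 L/s to N18, N27, N28: 31 each (2 lost).
    N18: 90+31 = 121 ≤ 140
    N27: 80+31 = 111 ≤ 140
    N28: 40+31 = 71 ≤ 110
  N7 sheds 95 L/s to N28: 95 each.
    N28: 71+95 = 166 > 110
Round 3 — N28 seizes.
  N28 sheds 166 L/s to N13: 166 each.
    N13: 70+166 = 236 > 150
Round 4 — N13 seizes.
  N13 sheds 236 L/s: no online neighbours, lost.
No further seizures.

N18, N27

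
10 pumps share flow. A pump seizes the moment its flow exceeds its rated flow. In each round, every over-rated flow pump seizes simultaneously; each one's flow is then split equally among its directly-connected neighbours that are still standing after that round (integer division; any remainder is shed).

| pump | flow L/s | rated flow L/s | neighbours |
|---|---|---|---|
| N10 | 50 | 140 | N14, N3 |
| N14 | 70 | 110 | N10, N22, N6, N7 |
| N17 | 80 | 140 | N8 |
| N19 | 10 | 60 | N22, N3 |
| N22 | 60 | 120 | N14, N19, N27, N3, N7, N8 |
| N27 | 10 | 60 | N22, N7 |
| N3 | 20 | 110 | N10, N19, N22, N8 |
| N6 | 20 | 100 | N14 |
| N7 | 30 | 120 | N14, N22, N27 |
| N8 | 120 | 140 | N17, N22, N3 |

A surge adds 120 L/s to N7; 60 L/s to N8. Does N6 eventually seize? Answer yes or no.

no

Round 1 — N7 at 150 > 120; N8 at 180 > 140. N7, N8 seize.
  N7 sheds 150 L/s to N14, N22, N27: 50 each.
    N14: 70+50 = 120 > 110
    N22: 60+50 = 110 ≤ 120
    N27: 10+50 = 60 ≤ 60
  N8 sheds 180 L/s to N17, N22, N3: 60 each.
    N17: 80+60 = 140 ≤ 140
    N22: 110+60 = 170 > 120
    N3: 20+60 = 80 ≤ 110
Round 2 — N14, N22 seize.
  N14 sheds 120 L/s to N10, N6: 60 each.
    N10: 50+60 = 110 ≤ 140
    N6: 20+60 = 80 ≤ 100
  N22 sheds 170 L/s to N19, N27, N3: 56 each (2 lost).
    N19: 10+56 = 66 > 60
    N27: 60+56 = 116 > 60
    N3: 80+56 = 136 > 110
Round 3 — N19, N27, N3 seize.
  N19 sheds 66 L/s: no online neighbours, lost.
  N27 sheds 116 L/s: no online neighbours, lost.
  N3 sheds 136 L/s to N10: 136 each.
    N10: 110+136 = 246 > 140
Round 4 — N10 seizes.
  N10 sheds 246 L/s: no online neighbours, lost.
No further seizures.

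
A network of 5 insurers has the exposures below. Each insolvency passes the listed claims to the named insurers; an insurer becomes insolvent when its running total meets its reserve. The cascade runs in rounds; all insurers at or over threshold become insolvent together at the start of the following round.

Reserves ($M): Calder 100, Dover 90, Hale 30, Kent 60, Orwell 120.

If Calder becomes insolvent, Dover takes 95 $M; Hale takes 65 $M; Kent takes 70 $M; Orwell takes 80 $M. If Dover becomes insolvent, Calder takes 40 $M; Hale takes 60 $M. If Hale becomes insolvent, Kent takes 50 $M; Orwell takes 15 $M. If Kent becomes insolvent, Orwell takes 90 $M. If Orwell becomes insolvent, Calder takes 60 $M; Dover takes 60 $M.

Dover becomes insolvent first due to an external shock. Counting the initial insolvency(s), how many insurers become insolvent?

2

Round 1 — Dover becomes insolvent (initial).
  Calder: +40 → 40 < 100
  Hale: +60 → 60 ≥ 30
Round 2 — Hale becomes insolvent.
  Kent: +50 → 50 < 60
  Orwell: +15 → 15 < 120
No further insolvencies.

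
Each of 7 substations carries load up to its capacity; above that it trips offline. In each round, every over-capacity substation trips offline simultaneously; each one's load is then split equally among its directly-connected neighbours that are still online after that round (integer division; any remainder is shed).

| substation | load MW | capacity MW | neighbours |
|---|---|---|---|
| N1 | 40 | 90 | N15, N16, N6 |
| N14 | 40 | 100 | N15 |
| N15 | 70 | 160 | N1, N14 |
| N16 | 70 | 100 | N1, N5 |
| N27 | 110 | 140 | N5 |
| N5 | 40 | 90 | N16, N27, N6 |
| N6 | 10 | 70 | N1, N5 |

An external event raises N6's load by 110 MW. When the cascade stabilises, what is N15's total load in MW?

Round 1 — N6 at 120 > 70. N6 trips offline.
  N6 sheds 120 MW to N1, N5: 60 each.
    N1: 40+60 = 100 > 90
    N5: 40+60 = 100 > 90
Round 2 — N1, N5 trip offline.
  N1 sheds 100 MW to N15, N16: 50 each.
    N15: 70+50 = 120 ≤ 160
    N16: 70+50 = 120 > 100
  N5 sheds 100 MW to N16, N27: 50 each.
    N16: 120+50 = 170 > 100
    N27: 110+50 = 160 > 140
Round 3 — N16, N27 trip offline.
  N16 sheds 170 MW: no online neighbours, lost.
  N27 sheds 160 MW: no online neighbours, lost.
No further trips.

120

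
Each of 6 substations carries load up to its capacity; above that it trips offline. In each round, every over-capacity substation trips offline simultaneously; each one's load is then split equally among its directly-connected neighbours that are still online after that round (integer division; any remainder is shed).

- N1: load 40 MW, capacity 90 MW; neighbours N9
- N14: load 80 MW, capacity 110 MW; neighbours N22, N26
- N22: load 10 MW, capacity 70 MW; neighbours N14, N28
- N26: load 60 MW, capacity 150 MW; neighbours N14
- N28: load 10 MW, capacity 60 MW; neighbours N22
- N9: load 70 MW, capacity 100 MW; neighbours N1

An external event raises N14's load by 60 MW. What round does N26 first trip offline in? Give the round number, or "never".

never

Round 1 — N14 at 140 > 110. N14 trips offline.
  N14 sheds 140 MW to N22, N26: 70 each.
    N22: 10+70 = 80 > 70
    N26: 60+70 = 130 ≤ 150
Round 2 — N22 trips offline.
  N22 sheds 80 MW to N28: 80 each.
    N28: 10+80 = 90 > 60
Round 3 — N28 trips offline.
  N28 sheds 90 MW: no online neighbours, lost.
No further trips.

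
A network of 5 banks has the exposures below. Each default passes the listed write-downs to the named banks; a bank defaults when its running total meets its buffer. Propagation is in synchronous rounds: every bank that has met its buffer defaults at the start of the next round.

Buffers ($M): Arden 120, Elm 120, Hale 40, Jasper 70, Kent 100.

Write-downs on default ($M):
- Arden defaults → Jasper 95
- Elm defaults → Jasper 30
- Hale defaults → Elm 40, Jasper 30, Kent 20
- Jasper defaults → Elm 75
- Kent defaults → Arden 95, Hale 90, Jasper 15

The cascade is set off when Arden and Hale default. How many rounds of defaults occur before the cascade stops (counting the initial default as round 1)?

2

Round 1 — Arden, Hale default (initial).
  Elm: +40 → 40 < 120
  Jasper: +95+30 → 125 ≥ 70
  Kent: +20 → 20 < 100
Round 2 — Jasper defaults.
  Elm: +75 → 115 < 120
No further defaults.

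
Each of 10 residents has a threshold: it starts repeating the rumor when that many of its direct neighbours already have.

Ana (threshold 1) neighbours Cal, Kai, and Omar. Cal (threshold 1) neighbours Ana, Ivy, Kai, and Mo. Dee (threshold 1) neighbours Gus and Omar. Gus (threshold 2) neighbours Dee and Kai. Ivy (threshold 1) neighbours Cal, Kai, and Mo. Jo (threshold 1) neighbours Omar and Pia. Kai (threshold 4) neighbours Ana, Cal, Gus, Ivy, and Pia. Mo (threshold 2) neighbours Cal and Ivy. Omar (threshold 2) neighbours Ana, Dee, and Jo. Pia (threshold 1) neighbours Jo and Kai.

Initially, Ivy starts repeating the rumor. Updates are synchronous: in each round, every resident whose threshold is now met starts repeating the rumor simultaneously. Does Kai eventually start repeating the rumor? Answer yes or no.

Round 1 — Ivy starts repeating the rumor (initial).
Round 2 — checking thresholds:
  Cal: 1 of 4 neighbours ≥ 1, starts repeating the rumor.
  Kai: 1 of 5 neighbours < 4, not yet.
  Mo: 1 of 2 neighbours < 2, not yet.
Round 3 — checking thresholds:
  Ana: 1 of 3 neighbours ≥ 1, starts repeating the rumor.
  Kai: 2 of 5 neighbours < 4, not yet.
  Mo: 2 of 2 neighbours ≥ 2, starts repeating the rumor.
Round 4 — no new spreads; cascade stops.

no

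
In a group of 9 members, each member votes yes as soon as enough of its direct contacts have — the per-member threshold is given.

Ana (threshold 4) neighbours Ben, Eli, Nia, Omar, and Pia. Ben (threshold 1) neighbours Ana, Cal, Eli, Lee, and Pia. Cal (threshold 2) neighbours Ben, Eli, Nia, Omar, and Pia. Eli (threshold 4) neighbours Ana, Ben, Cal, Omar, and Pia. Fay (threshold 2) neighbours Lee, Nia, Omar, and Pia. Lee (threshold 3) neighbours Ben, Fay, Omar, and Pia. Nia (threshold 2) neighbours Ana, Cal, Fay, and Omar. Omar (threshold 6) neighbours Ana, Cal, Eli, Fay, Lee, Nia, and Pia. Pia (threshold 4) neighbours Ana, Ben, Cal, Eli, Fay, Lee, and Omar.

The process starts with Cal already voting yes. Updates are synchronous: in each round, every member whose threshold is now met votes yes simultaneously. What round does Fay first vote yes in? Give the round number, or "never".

never

Round 1 — Cal votes yes (initial).
Round 2 — checking thresholds:
  Ben: 1 of 5 neighbours ≥ 1, votes yes.
  Eli: 1 of 5 neighbours < 4, holds.
  Nia: 1 of 4 neighbours < 2, holds.
  Omar: 1 of 7 neighbours < 6, holds.
  Pia: 1 of 7 neighbours < 4, holds.
Round 3 — no new yes votes; cascade stops.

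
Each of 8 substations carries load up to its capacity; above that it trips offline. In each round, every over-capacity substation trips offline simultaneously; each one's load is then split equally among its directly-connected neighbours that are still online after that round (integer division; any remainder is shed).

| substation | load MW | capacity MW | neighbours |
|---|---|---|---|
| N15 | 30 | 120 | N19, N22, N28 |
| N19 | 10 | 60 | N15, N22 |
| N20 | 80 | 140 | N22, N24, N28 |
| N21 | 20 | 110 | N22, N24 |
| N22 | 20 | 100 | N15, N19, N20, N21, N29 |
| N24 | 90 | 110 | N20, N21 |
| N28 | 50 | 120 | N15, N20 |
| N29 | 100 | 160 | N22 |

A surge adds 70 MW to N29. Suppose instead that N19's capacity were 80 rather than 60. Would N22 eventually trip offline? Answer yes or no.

yes

With N19's capacity at 80:
Round 1 — N29 at 170 > 160. N29 trips offline.
  N29 sheds 170 MW to N22: 170 each.
    N22: 20+170 = 190 > 100
Round 2 — N22 trips offline.
  N22 sheds 190 MW to N15, N19, N20, N21: 47 each (2 lost).
    N15: 30+47 = 77 ≤ 120
    N19: 10+47 = 57 ≤ 80
    N20: 80+47 = 127 ≤ 140
    N21: 20+47 = 67 ≤ 110
No further trips.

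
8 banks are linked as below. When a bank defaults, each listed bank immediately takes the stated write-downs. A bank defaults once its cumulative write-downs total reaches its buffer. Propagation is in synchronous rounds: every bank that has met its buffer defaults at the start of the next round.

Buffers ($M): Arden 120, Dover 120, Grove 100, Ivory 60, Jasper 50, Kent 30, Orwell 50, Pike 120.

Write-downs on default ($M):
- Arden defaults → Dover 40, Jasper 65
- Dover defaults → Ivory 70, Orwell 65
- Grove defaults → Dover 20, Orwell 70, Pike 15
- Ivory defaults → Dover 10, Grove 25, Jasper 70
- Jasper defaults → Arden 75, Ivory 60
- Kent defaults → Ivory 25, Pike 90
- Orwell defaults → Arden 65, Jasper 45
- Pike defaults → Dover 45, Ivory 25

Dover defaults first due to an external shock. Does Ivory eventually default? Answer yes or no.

Round 1 — Dover defaults (initial).
  Ivory: +70 → 70 ≥ 60
  Orwell: +65 → 65 ≥ 50
Round 2 — Ivory, Orwell default.
  Arden: +65 → 65 < 120
  Grove: +25 → 25 < 100
  Jasper: +70+45 → 115 ≥ 50
Round 3 — Jasper defaults.
  Arden: +75 → 140 ≥ 120
Round 4 — Arden defaults.
No further defaults.

yes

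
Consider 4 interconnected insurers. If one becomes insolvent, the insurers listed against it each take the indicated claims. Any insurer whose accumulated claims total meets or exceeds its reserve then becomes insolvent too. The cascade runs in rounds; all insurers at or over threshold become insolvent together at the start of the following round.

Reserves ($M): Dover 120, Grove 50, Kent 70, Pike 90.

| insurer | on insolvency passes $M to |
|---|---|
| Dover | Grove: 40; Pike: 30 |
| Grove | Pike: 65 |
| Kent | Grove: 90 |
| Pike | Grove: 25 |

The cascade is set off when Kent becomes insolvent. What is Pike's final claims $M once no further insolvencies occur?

Round 1 — Kent becomes insolvent (initial).
  Grove: +90 → 90 ≥ 50
Round 2 — Grove becomes insolvent.
  Pike: +65 → 65 < 90
No further insolvencies.

65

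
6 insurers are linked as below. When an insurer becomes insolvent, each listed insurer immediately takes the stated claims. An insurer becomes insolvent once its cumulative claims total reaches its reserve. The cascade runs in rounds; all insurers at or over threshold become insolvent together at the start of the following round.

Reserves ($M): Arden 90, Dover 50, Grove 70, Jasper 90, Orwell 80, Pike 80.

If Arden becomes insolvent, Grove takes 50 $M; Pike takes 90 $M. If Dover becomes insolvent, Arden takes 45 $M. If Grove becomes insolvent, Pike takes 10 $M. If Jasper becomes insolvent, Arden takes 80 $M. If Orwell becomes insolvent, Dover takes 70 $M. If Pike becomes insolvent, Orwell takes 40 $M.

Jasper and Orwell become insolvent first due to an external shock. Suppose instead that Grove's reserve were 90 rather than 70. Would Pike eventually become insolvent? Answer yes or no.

yes

With Grove's reserve at 90:
Round 1 — Jasper, Orwell become insolvent (initial).
  Arden: +80 → 80 < 90
  Dover: +70 → 70 ≥ 50
Round 2 — Dover becomes insolvent.
  Arden: +45 → 125 ≥ 90
Round 3 — Arden becomes insolvent.
  Grove: +50 → 50 < 90
  Pike: +90 → 90 ≥ 80
Round 4 — Pike becomes insolvent.
No further insolvencies.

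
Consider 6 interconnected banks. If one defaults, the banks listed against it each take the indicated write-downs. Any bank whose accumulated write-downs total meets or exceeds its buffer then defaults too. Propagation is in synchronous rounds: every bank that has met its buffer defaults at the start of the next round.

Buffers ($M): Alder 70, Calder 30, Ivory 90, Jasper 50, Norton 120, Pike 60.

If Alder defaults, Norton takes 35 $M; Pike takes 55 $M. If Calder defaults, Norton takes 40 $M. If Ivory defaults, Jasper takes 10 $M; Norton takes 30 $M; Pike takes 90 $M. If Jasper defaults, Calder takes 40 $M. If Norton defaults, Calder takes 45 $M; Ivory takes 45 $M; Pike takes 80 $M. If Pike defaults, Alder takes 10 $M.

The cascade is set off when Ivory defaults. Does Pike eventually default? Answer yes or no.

yes

Round 1 — Ivory defaults (initial).
  Jasper: +10 → 10 < 50
  Norton: +30 → 30 < 120
  Pike: +90 → 90 ≥ 60
Round 2 — Pike defaults.
  Alder: +10 → 10 < 70
No further defaults.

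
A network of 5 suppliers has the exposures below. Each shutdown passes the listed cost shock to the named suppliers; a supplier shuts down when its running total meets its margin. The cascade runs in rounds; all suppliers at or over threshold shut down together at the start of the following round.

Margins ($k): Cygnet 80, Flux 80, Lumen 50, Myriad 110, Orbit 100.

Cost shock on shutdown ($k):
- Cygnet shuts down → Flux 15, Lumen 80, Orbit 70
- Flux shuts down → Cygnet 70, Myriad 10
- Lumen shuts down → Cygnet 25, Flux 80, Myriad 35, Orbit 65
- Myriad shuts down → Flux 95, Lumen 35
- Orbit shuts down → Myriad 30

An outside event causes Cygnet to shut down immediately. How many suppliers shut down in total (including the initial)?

4

Round 1 — Cygnet shuts down (initial).
  Flux: +15 → 15 < 80
  Lumen: +80 → 80 ≥ 50
  Orbit: +70 → 70 < 100
Round 2 — Lumen shuts down.
  Flux: +80 → 95 ≥ 80
  Myriad: +35 → 35 < 110
  Orbit: +65 → 135 ≥ 100
Round 3 — Flux, Orbit shut down.
  Myriad: +10+30 → 75 < 110
No further shutdowns.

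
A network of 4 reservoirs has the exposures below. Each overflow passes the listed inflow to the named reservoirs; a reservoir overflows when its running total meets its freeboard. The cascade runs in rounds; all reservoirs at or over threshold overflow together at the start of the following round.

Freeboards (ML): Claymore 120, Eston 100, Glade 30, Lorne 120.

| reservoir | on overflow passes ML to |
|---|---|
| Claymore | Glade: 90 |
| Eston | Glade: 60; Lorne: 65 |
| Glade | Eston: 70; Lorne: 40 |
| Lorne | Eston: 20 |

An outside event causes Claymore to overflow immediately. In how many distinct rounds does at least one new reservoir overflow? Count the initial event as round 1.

Round 1 — Claymore overflows (initial).
  Glade: +90 → 90 ≥ 30
Round 2 — Glade overflows.
  Eston: +70 → 70 < 100
  Lorne: +40 → 40 < 120
No further overflows.

2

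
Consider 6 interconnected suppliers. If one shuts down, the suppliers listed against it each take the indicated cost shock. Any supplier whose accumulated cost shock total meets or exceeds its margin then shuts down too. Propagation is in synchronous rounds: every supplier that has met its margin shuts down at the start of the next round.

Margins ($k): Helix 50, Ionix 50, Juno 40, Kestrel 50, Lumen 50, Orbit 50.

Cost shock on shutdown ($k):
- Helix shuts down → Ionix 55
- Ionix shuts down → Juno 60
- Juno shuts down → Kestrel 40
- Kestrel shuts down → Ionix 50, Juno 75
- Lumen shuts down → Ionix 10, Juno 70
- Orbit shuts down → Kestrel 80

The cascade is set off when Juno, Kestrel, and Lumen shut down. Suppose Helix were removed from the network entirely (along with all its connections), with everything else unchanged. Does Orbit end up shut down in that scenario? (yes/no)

no

With Helix removed:
Round 1 — Juno, Kestrel, Lumen shut down (initial).
  Ionix: +50+10 → 60 ≥ 50
Round 2 — Ionix shuts down.
No further shutdowns.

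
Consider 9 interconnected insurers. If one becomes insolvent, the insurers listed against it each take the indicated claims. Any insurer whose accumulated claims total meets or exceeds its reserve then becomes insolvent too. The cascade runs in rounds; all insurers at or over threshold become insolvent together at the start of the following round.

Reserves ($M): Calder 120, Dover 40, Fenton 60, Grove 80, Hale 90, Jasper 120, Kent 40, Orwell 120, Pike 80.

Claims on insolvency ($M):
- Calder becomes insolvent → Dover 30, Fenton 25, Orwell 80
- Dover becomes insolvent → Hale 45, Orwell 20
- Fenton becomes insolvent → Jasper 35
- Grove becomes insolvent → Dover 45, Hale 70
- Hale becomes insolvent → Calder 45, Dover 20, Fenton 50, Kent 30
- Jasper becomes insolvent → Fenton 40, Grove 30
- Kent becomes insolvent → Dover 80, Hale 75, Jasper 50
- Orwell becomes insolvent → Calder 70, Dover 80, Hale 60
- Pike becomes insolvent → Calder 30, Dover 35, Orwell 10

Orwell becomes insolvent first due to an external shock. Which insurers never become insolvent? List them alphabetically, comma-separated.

Calder, Fenton, Grove, Jasper, Kent, Pike

Round 1 — Orwell becomes insolvent (initial).
  Calder: +70 → 70 < 120
  Dover: +80 → 80 ≥ 40
  Hale: +60 → 60 < 90
Round 2 — Dover becomes insolvent.
  Hale: +45 → 105 ≥ 90
Round 3 — Hale becomes insolvent.
  Calder: +45 → 115 < 120
  Fenton: +50 → 50 < 60
  Kent: +30 → 30 < 40
No further insolvencies.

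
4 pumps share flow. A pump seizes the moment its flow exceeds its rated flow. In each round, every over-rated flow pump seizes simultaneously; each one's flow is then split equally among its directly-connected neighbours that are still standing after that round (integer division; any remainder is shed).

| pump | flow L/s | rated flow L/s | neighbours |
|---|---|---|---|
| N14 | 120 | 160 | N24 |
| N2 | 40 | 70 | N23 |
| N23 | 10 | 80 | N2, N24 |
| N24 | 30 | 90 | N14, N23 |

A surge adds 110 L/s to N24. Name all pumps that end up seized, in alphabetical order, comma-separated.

Round 1 — N24 at 140 > 90. N24 seizes.
  N24 sheds 140 L/s to N14, N23: 70 each.
    N14: 120+70 = 190 > 160
    N23: 10+70 = 80 ≤ 80
Round 2 — N14 seizes.
  N14 sheds 190 L/s: no online neighbours, lost.
No further seizures.

N14, N24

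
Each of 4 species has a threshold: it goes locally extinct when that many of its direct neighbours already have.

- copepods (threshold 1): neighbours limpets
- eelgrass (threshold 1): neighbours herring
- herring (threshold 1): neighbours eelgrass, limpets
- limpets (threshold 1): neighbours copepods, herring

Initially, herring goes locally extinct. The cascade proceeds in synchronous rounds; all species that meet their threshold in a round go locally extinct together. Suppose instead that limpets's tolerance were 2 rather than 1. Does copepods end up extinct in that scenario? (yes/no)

no

With limpets's tolerance at 2:
Round 1 — herring goes locally extinct (initial).
Round 2 — checking thresholds:
  eelgrass: 1 of 1 neighbours ≥ 1, goes locally extinct.
  limpets: 1 of 2 neighbours < 2, below threshold.
Round 3 — no new extinctions; cascade stops.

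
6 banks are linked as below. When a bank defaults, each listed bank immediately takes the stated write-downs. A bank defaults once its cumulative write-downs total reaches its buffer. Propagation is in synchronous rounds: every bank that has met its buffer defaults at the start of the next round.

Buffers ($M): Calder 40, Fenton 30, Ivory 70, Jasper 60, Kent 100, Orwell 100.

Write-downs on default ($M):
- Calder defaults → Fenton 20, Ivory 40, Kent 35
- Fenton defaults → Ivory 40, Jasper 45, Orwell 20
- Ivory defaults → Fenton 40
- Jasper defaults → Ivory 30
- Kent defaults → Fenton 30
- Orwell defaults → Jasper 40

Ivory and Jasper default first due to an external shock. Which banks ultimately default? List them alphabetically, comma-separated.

Round 1 — Ivory, Jasper default (initial).
  Fenton: +40 → 40 ≥ 30
Round 2 — Fenton defaults.
  Orwell: +20 → 20 < 100
No further defaults.

Fenton, Ivory, Jasper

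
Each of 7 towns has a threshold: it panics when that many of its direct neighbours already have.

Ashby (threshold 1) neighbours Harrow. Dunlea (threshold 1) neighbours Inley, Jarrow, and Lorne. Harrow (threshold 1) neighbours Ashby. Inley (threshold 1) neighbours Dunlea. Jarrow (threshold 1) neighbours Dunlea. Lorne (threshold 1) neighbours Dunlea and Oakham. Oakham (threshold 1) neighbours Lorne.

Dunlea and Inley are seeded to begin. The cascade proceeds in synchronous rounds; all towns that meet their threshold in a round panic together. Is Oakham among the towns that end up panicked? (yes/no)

Round 1 — Dunlea, Inley panic (initial).
Round 2 — checking thresholds:
  Jarrow: 1 of 1 neighbours ≥ 1, panics.
  Lorne: 1 of 2 neighbours ≥ 1, panics.
Round 3 — checking thresholds:
  Oakham: 1 of 1 neighbours ≥ 1, panics.
Round 4 — no new panics; cascade stops.

yes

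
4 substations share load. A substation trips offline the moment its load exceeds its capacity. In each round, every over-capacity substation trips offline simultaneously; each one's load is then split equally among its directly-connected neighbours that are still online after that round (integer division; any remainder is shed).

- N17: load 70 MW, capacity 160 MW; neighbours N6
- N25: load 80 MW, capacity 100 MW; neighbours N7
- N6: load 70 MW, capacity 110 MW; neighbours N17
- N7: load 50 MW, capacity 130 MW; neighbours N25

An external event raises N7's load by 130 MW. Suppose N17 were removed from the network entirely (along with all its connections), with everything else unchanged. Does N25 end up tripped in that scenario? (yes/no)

With N17 removed:
Round 1 — N7 at 180 > 130. N7 trips offline.
  N7 sheds 180 MW to N25: 180 each.
    N25: 80+180 = 260 > 100
Round 2 — N25 trips offline.
  N25 sheds 260 MW: no online neighbours, lost.
No further trips.

yes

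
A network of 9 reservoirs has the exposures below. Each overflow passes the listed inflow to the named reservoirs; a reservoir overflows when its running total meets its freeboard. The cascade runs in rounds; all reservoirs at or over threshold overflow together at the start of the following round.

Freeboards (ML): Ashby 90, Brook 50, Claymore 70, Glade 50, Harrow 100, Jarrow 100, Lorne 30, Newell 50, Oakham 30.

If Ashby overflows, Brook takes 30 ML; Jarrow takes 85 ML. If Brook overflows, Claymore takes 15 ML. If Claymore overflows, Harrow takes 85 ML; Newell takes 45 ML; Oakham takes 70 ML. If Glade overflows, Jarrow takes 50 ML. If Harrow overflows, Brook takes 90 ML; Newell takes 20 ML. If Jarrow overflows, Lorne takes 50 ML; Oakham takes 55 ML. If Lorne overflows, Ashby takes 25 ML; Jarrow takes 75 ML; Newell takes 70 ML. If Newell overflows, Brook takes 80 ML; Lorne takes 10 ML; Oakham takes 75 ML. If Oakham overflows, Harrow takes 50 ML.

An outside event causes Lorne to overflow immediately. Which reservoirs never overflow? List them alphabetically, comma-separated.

Ashby, Claymore, Glade, Harrow, Jarrow

Round 1 — Lorne overflows (initial).
  Ashby: +25 → 25 < 90
  Jarrow: +75 → 75 < 100
  Newell: +70 → 70 ≥ 50
Round 2 — Newell overflows.
  Brook: +80 → 80 ≥ 50
  Oakham: +75 → 75 ≥ 30
Round 3 — Brook, Oakham overflow.
  Claymore: +15 → 15 < 70
  Harrow: +50 → 50 < 100
No further overflows.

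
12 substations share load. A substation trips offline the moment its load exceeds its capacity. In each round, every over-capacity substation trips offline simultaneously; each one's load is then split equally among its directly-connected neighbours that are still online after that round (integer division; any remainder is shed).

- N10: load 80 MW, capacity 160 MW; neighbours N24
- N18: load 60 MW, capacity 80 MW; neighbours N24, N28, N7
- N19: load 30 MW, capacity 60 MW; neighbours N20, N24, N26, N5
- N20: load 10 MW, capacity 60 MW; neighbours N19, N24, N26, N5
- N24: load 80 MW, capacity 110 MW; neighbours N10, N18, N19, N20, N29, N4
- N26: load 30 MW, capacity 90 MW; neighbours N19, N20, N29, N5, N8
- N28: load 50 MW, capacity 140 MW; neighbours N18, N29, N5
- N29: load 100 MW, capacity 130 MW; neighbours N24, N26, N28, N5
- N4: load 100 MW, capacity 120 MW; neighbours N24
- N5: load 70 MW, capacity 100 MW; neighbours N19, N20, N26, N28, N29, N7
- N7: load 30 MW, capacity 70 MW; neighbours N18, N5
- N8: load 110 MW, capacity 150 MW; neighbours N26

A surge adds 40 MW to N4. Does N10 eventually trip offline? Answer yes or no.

no

Round 1 — N4 at 140 > 120. N4 trips offline.
  N4 sheds 140 MW to N24: 140 each.
    N24: 80+140 = 220 > 110
Round 2 — N24 trips offline.
  N24 sheds 220 MW to N10, N18, N19, N20, N29: 44 each.
    N10: 80+44 = 124 ≤ 160
    N18: 60+44 = 104 > 80
    N19: 30+44 = 74 > 60
    N20: 10+44 = 54 ≤ 60
    N29: 100+44 = 144 > 130
Round 3 — N18, N19, N29 trip offline.
  N18 sheds 104 MW to N28, N7: 52 each.
    N28: 50+52 = 102 ≤ 140
    N7: 30+52 = 82 > 70
  N19 sheds 74 MW to N20, N26, N5: 24 each (2 lost).
    N20: 54+24 = 78 > 60
    N26: 30+24 = 54 ≤ 90
    N5: 70+24 = 94 ≤ 100
  N29 sheds 144 MW to N26, N28, N5: 48 each.
    N26: 54+48 = 102 > 90
    N28: 102+48 = 150 > 140
    N5: 94+48 = 142 > 100
Round 4 — N20, N26, N28, N5, N7 trip offline.
  N20 sheds 78 MW: no online neighbours, lost.
  N26 sheds 102 MW to N8: 102 each.
    N8: 110+102 = 212 > 150
  N28 sheds 150 MW: no online neighbours, lost.
  N5 sheds 142 MW: no online neighbours, lost.
  N7 sheds 82 MW: no online neighbours, lost.
Round 5 — N8 trips offline.
  N8 sheds 212 MW: no online neighbours, lost.
No further trips.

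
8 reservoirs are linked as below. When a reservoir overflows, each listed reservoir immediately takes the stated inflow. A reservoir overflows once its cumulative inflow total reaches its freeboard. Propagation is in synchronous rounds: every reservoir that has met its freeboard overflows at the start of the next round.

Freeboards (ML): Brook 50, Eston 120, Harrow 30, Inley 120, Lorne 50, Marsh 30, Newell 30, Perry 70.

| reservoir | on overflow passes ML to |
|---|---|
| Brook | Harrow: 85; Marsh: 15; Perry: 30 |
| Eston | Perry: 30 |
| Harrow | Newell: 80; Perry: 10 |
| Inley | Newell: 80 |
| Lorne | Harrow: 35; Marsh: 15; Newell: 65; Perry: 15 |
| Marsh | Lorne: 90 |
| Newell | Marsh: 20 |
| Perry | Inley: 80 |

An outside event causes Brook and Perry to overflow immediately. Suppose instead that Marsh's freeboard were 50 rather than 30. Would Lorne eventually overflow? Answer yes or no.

With Marsh's freeboard at 50:
Round 1 — Brook, Perry overflow (initial).
  Harrow: +85 → 85 ≥ 30
  Inley: +80 → 80 < 120
  Marsh: +15 → 15 < 50
Round 2 — Harrow overflows.
  Newell: +80 → 80 ≥ 30
Round 3 — Newell overflows.
  Marsh: +20 → 35 < 50
No further overflows.

no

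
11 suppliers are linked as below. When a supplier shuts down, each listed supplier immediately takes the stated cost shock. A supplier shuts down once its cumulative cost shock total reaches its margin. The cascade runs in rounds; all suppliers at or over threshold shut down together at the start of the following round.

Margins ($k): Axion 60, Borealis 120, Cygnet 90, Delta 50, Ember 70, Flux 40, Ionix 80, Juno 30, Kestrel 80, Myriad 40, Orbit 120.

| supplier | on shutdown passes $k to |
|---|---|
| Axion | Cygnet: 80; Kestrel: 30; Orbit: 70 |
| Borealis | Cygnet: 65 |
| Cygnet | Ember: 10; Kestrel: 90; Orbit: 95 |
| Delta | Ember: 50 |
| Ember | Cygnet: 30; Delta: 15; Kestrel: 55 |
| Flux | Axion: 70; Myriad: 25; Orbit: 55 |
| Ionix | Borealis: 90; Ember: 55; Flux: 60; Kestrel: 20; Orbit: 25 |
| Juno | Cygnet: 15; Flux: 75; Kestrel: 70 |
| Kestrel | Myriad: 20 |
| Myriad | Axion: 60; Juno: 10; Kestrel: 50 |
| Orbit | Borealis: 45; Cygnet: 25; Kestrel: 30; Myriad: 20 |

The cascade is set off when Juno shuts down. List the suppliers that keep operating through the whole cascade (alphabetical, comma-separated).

Borealis, Delta, Ember, Ionix

Round 1 — Juno shuts down (initial).
  Cygnet: +15 → 15 < 90
  Flux: +75 → 75 ≥ 40
  Kestrel: +70 → 70 < 80
Round 2 — Flux shuts down.
  Axion: +70 → 70 ≥ 60
  Myriad: +25 → 25 < 40
  Orbit: +55 → 55 < 120
Round 3 — Axion shuts down.
  Cygnet: +80 → 95 ≥ 90
  Kestrel: +30 → 100 ≥ 80
  Orbit: +70 → 125 ≥ 120
Round 4 — Cygnet, Kestrel, Orbit shut down.
  Borealis: +45 → 45 < 120
  Ember: +10 → 10 < 70
  Myriad: +20+20 → 65 ≥ 40
Round 5 — Myriad shuts down.
No further shutdowns.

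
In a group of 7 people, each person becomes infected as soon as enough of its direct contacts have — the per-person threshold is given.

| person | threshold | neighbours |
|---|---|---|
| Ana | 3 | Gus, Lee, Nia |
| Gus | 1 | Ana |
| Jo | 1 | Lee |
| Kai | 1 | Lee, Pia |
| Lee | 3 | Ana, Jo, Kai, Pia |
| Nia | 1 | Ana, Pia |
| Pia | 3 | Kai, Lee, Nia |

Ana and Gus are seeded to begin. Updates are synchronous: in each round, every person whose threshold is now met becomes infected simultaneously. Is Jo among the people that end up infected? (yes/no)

no

Round 1 — Ana, Gus become infected (initial).
Round 2 — checking thresholds:
  Lee: 1 of 4 neighbours < 3, below threshold.
  Nia: 1 of 2 neighbours ≥ 1, becomes infected.
Round 3 — no new infections; cascade stops.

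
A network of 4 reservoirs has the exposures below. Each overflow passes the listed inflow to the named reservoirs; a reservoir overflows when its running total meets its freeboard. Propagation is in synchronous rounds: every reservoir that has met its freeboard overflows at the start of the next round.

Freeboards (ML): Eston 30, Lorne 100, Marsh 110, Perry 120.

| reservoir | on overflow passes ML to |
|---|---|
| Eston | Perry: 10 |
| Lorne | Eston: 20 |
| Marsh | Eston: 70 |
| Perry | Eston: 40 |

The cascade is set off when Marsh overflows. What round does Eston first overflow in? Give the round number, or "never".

2

Round 1 — Marsh overflows (initial).
  Eston: +70 → 70 ≥ 30
Round 2 — Eston overflows.
  Perry: +10 → 10 < 120
No further overflows.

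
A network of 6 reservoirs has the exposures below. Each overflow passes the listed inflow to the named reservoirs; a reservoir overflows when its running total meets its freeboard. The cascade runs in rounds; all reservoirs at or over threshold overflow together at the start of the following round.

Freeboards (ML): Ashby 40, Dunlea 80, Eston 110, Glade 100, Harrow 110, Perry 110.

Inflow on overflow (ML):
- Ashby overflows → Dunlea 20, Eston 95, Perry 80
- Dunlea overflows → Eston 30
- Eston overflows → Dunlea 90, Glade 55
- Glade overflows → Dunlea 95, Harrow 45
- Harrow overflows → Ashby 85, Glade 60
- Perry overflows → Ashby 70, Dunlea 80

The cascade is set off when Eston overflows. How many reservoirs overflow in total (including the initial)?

Round 1 — Eston overflows (initial).
  Dunlea: +90 → 90 ≥ 80
  Glade: +55 → 55 < 100
Round 2 — Dunlea overflows.
No further overflows.

2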